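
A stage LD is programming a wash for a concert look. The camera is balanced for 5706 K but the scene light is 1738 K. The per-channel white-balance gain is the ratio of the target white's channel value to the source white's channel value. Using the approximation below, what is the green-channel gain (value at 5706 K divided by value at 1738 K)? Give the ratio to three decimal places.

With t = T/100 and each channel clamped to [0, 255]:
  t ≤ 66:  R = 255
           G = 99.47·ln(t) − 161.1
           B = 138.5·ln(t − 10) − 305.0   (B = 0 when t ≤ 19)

1.962

At 1738 K (t = 17.38):
  G = 99.47·ln 17.38 − 161.1 = 99.47·2.8553 − 161.1 = 122.919.
At 5706 K (t = 57.06):
  G = 99.47·ln 57.06 − 161.1 = 99.47·4.0441 − 161.1 = 241.167.
Gain = 241.167 / 122.919 = 1.9620 → 1.962.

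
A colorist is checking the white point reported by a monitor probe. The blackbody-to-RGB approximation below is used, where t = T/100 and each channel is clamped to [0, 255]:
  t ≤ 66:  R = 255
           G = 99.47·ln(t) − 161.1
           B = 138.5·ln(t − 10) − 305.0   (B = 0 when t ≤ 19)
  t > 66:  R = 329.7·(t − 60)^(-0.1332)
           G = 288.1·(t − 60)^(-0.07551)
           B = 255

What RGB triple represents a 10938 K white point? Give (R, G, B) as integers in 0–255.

(196, 215, 255)

t = 10938/100 = 109.38; the t > 66 branch applies.
R = 329.7·(109.38 − 60)^(-0.1332) = 329.7·49.38^(-0.1332) = 329.7·0.59487 = 196.127.
G = 288.1·(109.38 − 60)^(-0.07551) = 288.1·49.38^(-0.07551) = 288.1·0.74494 = 214.617.
B = 255 by definition for t > 66.
Rounded: (196, 215, 255).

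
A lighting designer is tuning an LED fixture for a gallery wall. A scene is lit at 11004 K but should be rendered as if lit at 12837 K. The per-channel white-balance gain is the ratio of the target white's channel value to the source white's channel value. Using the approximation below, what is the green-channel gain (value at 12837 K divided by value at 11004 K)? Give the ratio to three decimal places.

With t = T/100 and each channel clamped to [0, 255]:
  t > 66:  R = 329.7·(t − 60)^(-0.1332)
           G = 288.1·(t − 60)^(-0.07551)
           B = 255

At 11004 K (t = 110.04):
  G = 288.1·(110.04 − 60)^(-0.07551) = 288.1·50.04^(-0.07551) = 288.1·0.74419 = 214.401.
At 12837 K (t = 128.37):
  G = 288.1·(128.37 − 60)^(-0.07551) = 288.1·68.37^(-0.07551) = 288.1·0.72686 = 209.408.
Gain = 209.408 / 214.401 = 0.9767 → 0.977.

0.977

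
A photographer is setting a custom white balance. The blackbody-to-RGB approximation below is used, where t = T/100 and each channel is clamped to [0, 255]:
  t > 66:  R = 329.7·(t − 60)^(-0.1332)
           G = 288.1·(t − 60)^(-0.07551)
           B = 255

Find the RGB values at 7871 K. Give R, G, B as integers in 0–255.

R=223, G=231, B=255

t = 7871/100 = 78.71; the t > 66 branch applies.
R = 329.7·(78.71 − 60)^(-0.1332) = 329.7·18.71^(-0.1332) = 329.7·0.67695 = 223.192.
G = 288.1·(78.71 − 60)^(-0.07551) = 288.1·18.71^(-0.07551) = 288.1·0.80158 = 230.935.
B = 255 by definition for t > 66.
Rounded: (223, 231, 255).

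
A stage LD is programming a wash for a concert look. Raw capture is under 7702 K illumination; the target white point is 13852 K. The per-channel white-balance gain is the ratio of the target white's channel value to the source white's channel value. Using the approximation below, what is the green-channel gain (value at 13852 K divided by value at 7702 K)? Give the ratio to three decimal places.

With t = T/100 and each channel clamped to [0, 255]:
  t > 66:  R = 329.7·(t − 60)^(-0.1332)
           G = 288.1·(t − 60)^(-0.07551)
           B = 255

0.891

At 7702 K (t = 77.02):
  G = 288.1·(77.02 − 60)^(-0.07551) = 288.1·17.02^(-0.07551) = 288.1·0.80733 = 232.591.
At 13852 K (t = 138.52):
  G = 288.1·(138.52 − 60)^(-0.07551) = 288.1·78.52^(-0.07551) = 288.1·0.71930 = 207.230.
Gain = 207.230 / 232.591 = 0.8910 → 0.891.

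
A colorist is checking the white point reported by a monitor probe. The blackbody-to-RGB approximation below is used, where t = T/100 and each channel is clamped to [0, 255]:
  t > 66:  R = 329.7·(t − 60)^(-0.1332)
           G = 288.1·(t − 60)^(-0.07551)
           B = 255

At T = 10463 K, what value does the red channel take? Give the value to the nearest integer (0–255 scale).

199

t = 10463/100 = 104.63; the t > 66 branch applies.
R = 329.7·(104.63 − 60)^(-0.1332) = 329.7·44.63^(-0.1332) = 329.7·0.60293 = 198.787.
Rounded: 199.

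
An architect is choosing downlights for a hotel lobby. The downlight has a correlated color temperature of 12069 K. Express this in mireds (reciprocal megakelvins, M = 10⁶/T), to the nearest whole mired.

83 mireds

M = 10⁶ / 12069 = 82.857 → 83 mireds.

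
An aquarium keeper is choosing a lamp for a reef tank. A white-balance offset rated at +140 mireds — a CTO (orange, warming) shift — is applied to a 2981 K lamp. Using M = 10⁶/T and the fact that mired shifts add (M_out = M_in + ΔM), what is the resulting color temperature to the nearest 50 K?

2100 K

M_in = 10⁶/2981 = 335.46 mireds.
M_out = 335.46 + (+140) = 475.46 mireds.
T_out = 10⁶/475.46 = 2103.2 K → 2100 K.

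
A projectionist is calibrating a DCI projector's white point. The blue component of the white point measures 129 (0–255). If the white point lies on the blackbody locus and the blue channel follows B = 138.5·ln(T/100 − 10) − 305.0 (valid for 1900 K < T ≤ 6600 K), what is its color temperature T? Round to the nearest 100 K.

ln(t − 10) = (129 + 305.0) / 138.5 = 3.1336.
t − 10 = e^3.1336 = 22.956, so t = 32.956.
T = 100·t = 3296 K → 3300 K to the nearest 100 K.

3300 K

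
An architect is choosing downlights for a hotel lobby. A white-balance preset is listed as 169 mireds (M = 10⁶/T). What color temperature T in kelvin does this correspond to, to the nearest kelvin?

5917 K

T = 10⁶ / 169 = 5917.16 K → 5917 K.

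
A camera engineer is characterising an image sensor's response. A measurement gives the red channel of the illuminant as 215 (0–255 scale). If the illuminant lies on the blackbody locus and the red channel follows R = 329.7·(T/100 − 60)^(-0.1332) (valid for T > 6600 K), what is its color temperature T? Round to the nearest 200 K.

8400 K

(t − 60)^(-0.1332) = 215/329.7 = 0.65211.
t − 60 = 0.65211^(1/-0.1332) = 0.65211^(-7.508) = 24.774, so t = 84.774.
T = 100·t = 8477 K → 8400 K to the nearest 200 K.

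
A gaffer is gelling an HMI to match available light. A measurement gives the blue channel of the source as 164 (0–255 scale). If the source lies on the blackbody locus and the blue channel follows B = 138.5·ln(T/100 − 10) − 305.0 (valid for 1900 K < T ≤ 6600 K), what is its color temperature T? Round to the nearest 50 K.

ln(t − 10) = (164 + 305.0) / 138.5 = 3.3863.
t − 10 = e^3.3863 = 29.556, so t = 39.556.
T = 100·t = 3956 K → 3950 K to the nearest 50 K.

3950 K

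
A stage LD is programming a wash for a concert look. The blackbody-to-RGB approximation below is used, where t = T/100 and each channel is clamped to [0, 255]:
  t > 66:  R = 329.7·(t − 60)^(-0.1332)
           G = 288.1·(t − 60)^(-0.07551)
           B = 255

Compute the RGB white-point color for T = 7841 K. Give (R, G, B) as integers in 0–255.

t = 7841/100 = 78.41; the t > 66 branch applies.
R = 329.7·(78.41 − 60)^(-0.1332) = 329.7·18.41^(-0.1332) = 329.7·0.67841 = 223.673.
G = 288.1·(78.41 − 60)^(-0.07551) = 288.1·18.41^(-0.07551) = 288.1·0.80256 = 231.217.
B = 255 by definition for t > 66.
Rounded: (224, 231, 255).

(224, 231, 255)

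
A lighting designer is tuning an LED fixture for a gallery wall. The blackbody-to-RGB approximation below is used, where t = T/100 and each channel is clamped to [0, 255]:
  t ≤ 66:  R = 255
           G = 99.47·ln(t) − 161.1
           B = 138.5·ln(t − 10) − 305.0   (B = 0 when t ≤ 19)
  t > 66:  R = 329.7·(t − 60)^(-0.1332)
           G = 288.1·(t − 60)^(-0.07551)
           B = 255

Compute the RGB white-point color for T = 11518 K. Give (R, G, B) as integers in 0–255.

t = 11518/100 = 115.18; the t > 66 branch applies.
R = 329.7·(115.18 − 60)^(-0.1332) = 329.7·55.18^(-0.1332) = 329.7·0.58613 = 193.247.
G = 288.1·(115.18 − 60)^(-0.07551) = 288.1·55.18^(-0.07551) = 288.1·0.73872 = 212.824.
B = 255 by definition for t > 66.
Rounded: (193, 213, 255).

(193, 213, 255)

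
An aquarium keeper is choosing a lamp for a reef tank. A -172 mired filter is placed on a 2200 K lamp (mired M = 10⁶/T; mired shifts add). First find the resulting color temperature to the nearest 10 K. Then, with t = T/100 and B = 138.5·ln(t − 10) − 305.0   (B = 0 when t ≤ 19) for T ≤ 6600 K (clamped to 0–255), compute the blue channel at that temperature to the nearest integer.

M_in = 10⁶/2200 = 454.55; M_out = 454.55 + (-172) = 282.55.
T_out = 10⁶/282.55 = 3539.3 K → 3540 K; t = 35.4.
B = 138.5·ln(35.4 − 10) − 305.0 = 138.5·ln 25.4 − 305.0 = 138.5·3.2347 − 305.0 = 143.013.
Rounded: 143.

143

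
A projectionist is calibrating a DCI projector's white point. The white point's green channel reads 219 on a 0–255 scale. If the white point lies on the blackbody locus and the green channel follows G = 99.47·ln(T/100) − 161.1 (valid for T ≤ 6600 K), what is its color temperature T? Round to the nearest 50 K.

ln t = (219 + 161.1) / 99.47 = 3.8213.
t = e^3.8213 = 45.661.
T = 100·t = 4566 K → 4550 K to the nearest 50 K.

4550 K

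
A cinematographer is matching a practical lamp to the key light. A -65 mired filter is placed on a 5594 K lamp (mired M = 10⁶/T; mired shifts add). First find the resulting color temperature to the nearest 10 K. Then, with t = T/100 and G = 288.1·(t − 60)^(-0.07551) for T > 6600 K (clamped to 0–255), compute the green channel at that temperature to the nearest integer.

224

M_in = 10⁶/5594 = 178.76; M_out = 178.76 + (-65) = 113.76.
T_out = 10⁶/113.76 = 8790.2 K → 8790 K; t = 87.9.
G = 288.1·(87.9 − 60)^(-0.07551) = 288.1·27.9^(-0.07551) = 288.1·0.77775 = 224.071.
Rounded: 224.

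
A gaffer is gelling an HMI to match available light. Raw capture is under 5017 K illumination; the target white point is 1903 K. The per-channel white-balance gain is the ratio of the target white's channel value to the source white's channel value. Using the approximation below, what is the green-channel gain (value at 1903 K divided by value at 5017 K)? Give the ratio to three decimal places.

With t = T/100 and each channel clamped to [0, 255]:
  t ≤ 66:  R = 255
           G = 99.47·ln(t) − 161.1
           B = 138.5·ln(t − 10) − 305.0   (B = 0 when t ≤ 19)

0.578

At 5017 K (t = 50.17):
  G = 99.47·ln 50.17 − 161.1 = 99.47·3.9154 − 161.1 = 228.367.
At 1903 K (t = 19.03):
  G = 99.47·ln 19.03 − 161.1 = 99.47·2.9460 − 161.1 = 131.940.
Gain = 131.940 / 228.367 = 0.5778 → 0.578.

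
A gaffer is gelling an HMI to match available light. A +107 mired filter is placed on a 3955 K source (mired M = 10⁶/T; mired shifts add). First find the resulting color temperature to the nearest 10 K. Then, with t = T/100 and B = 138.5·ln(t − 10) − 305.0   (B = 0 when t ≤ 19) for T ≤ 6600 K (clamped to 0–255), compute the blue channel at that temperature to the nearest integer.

94

M_in = 10⁶/3955 = 252.84; M_out = 252.84 + (+107) = 359.84.
T_out = 10⁶/359.84 = 2779.0 K → 2780 K; t = 27.8.
B = 138.5·ln(27.8 − 10) − 305.0 = 138.5·ln 17.8 − 305.0 = 138.5·2.8792 − 305.0 = 93.769.
Rounded: 94.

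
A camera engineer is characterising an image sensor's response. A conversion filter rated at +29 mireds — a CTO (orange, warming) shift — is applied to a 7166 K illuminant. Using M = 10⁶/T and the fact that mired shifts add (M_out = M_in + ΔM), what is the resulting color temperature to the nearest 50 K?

5950 K

M_in = 10⁶/7166 = 139.55 mireds.
M_out = 139.55 + (+29) = 168.55 mireds.
T_out = 10⁶/168.55 = 5933.0 K → 5950 K.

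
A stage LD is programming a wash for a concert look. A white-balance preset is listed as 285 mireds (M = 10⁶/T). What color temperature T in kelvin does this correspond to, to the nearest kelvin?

T = 10⁶ / 285 = 3508.77 K → 3509 K.

3509 K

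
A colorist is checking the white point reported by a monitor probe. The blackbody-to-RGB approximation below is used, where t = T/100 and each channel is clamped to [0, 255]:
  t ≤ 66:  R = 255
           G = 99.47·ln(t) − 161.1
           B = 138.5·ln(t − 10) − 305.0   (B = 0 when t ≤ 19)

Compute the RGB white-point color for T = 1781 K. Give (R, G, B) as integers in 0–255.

(255, 125, 0)

t = 1781/100 = 17.81; the t ≤ 66 branch applies.
R = 255 by definition for t ≤ 66.
G = 99.47·ln 17.81 − 161.1 = 99.47·2.8798 − 161.1 = 125.350.
t = 17.81 ≤ 19, so B = 0.
Rounded: (255, 125, 0).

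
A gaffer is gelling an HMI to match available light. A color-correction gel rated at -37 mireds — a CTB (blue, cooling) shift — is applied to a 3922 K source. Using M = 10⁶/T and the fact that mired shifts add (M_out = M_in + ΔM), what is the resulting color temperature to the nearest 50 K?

M_in = 10⁶/3922 = 254.97 mireds.
M_out = 254.97 + (-37) = 217.97 mireds.
T_out = 10⁶/217.97 = 4587.7 K → 4600 K.

4600 K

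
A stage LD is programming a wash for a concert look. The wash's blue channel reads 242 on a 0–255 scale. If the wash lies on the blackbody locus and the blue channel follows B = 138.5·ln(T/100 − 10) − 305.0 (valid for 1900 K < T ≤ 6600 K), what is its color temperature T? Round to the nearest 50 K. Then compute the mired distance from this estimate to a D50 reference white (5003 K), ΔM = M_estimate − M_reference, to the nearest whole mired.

ln(t − 10) = (242 + 305.0) / 138.5 = 3.9495.
t − 10 = e^3.9495 = 51.907, so t = 61.907.
T = 100·t = 6191 K → 6200 K to the nearest 50 K.
M_estimate = 10⁶/6200 = 161.29; M_reference = 10⁶/5003 = 199.88.
ΔM = 161.29 − 199.88 = -38.59 → -39 mireds.

-39 mireds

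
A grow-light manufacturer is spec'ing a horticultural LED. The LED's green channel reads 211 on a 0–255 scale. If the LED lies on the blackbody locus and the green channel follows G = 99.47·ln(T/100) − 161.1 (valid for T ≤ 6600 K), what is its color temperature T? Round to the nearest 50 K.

4200 K

ln t = (211 + 161.1) / 99.47 = 3.7408.
t = e^3.7408 = 42.133.
T = 100·t = 4213 K → 4200 K to the nearest 50 K.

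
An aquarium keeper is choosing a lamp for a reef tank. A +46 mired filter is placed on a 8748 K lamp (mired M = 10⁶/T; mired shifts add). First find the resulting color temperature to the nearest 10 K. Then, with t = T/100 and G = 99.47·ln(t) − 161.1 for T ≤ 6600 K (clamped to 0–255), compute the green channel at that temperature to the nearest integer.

250

M_in = 10⁶/8748 = 114.31; M_out = 114.31 + (+46) = 160.31.
T_out = 10⁶/160.31 = 6237.8 K → 6240 K; t = 62.4.
G = 99.47·ln 62.4 − 161.1 = 99.47·4.1336 − 161.1 = 250.066.
Rounded: 250.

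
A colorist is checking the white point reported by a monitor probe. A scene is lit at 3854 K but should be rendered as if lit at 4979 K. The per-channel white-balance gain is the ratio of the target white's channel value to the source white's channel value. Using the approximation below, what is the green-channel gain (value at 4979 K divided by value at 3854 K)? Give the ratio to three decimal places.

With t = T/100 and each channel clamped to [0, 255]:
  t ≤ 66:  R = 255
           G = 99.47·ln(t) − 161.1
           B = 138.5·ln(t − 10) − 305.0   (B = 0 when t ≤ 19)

1.126

At 3854 K (t = 38.54):
  G = 99.47·ln 38.54 − 161.1 = 99.47·3.6517 − 161.1 = 202.134.
At 4979 K (t = 49.79):
  G = 99.47·ln 49.79 − 161.1 = 99.47·3.9078 − 161.1 = 227.610.
Gain = 227.610 / 202.134 = 1.1260 → 1.126.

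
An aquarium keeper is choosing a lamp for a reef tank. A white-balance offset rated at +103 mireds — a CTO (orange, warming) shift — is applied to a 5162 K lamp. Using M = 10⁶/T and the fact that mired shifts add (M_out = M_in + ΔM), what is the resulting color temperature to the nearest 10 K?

3370 K

M_in = 10⁶/5162 = 193.72 mireds.
M_out = 193.72 + (+103) = 296.72 mireds.
T_out = 10⁶/296.72 = 3370.1 K → 3370 K.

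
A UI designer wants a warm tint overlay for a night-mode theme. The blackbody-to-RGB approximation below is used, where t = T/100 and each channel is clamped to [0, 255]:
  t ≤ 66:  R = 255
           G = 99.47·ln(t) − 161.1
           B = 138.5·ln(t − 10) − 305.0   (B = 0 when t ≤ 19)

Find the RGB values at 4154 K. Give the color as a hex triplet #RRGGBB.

t = 4154/100 = 41.54; the t ≤ 66 branch applies.
R = 255 by definition for t ≤ 66.
G = 99.47·ln 41.54 − 161.1 = 99.47·3.7267 − 161.1 = 209.591.
B = 138.5·ln(41.54 − 10) − 305.0 = 138.5·ln 31.54 − 305.0 = 138.5·3.4513 − 305.0 = 172.999.
Rounded: (255, 210, 173).
In hex: #FFD2AD.

#FFD2AD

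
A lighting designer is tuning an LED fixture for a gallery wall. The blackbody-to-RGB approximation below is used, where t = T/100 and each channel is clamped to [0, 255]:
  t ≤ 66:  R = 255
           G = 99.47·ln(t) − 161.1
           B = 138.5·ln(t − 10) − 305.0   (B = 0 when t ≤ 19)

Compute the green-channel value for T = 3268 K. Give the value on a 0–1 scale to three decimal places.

t = 3268/100 = 32.68; the t ≤ 66 branch applies.
G = 99.47·ln 32.68 − 161.1 = 99.47·3.4868 − 161.1 = 185.728.
On a 0–1 scale: 185.728/255 = 0.7283 → 0.728.

0.728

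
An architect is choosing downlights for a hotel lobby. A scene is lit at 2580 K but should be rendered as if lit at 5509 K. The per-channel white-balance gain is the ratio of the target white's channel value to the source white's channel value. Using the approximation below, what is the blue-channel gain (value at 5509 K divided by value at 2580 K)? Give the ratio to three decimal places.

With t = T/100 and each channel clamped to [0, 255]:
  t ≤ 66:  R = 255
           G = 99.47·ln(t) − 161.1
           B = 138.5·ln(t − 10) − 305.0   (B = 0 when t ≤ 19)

2.880

At 2580 K (t = 25.8):
  B = 138.5·ln(25.8 − 10) − 305.0 = 138.5·ln 15.8 − 305.0 = 138.5·2.7600 − 305.0 = 77.261.
At 5509 K (t = 55.09):
  B = 138.5·ln(55.09 − 10) − 305.0 = 138.5·ln 45.09 − 305.0 = 138.5·3.8087 − 305.0 = 222.499.
Gain = 222.499 / 77.261 = 2.8798 → 2.880.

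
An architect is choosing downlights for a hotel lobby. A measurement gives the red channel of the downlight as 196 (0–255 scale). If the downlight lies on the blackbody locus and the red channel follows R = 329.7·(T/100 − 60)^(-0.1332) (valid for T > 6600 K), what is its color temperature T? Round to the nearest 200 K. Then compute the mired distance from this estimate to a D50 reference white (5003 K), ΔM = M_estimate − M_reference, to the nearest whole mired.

-109 mireds

(t − 60)^(-0.1332) = 196/329.7 = 0.59448.
t − 60 = 0.59448^(1/-0.1332) = 0.59448^(-7.508) = 49.621, so t = 109.621.
T = 100·t = 10962 K → 11000 K to the nearest 200 K.
M_estimate = 10⁶/11000 = 90.91; M_reference = 10⁶/5003 = 199.88.
ΔM = 90.91 − 199.88 = -108.97 → -109 mireds.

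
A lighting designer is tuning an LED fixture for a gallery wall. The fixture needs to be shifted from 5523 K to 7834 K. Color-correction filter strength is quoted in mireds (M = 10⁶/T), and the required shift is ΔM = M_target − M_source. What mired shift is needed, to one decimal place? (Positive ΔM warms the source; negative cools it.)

M_source = 10⁶/5523 = 181.061; M_target = 10⁶/7834 = 127.649.
ΔM = 127.649 − 181.061 = -53.412 → -53.4 mireds, a cooling shift.

-53.4 mireds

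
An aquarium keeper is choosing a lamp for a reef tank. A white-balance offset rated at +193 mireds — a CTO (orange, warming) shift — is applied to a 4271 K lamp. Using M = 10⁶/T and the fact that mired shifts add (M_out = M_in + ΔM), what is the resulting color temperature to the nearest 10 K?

2340 K

M_in = 10⁶/4271 = 234.14 mireds.
M_out = 234.14 + (+193) = 427.14 mireds.
T_out = 10⁶/427.14 = 2341.2 K → 2340 K.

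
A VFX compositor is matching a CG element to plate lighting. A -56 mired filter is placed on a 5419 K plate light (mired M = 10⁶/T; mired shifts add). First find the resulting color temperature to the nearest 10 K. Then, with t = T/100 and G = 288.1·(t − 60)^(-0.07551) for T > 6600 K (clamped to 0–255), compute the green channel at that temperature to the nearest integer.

M_in = 10⁶/5419 = 184.54; M_out = 184.54 + (-56) = 128.54.
T_out = 10⁶/128.54 = 7779.9 K → 7780 K; t = 77.8.
G = 288.1·(77.8 − 60)^(-0.07551) = 288.1·17.8^(-0.07551) = 288.1·0.80460 = 231.806.
Rounded: 232.

232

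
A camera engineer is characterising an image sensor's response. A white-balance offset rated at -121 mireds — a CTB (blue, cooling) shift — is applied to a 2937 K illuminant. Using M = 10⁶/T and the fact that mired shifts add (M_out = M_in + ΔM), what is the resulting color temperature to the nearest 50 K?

M_in = 10⁶/2937 = 340.48 mireds.
M_out = 340.48 + (-121) = 219.48 mireds.
T_out = 10⁶/219.48 = 4556.2 K → 4550 K.

4550 K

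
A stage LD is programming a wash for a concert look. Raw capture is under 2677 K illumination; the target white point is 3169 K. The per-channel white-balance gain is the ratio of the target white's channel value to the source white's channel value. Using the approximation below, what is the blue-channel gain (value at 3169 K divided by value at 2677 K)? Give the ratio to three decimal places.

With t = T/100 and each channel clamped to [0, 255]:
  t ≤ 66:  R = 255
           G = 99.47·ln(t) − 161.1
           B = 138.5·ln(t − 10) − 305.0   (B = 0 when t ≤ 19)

1.417

At 2677 K (t = 26.77):
  B = 138.5·ln(26.77 − 10) − 305.0 = 138.5·ln 16.77 − 305.0 = 138.5·2.8196 − 305.0 = 85.513.
At 3169 K (t = 31.69):
  B = 138.5·ln(31.69 − 10) − 305.0 = 138.5·ln 21.69 − 305.0 = 138.5·3.0769 − 305.0 = 121.144.
Gain = 121.144 / 85.513 = 1.4167 → 1.417.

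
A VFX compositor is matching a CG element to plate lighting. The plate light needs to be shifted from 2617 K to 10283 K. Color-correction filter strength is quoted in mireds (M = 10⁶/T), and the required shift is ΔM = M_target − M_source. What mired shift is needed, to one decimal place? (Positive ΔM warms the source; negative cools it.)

-284.9 mireds

M_source = 10⁶/2617 = 382.117; M_target = 10⁶/10283 = 97.248.
ΔM = 97.248 − 382.117 = -284.869 → -284.9 mireds, a cooling shift.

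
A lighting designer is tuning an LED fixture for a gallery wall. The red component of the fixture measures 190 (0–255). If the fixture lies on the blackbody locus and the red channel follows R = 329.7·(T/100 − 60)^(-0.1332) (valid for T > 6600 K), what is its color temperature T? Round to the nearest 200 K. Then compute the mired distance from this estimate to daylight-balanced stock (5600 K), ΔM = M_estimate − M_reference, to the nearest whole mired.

(t − 60)^(-0.1332) = 190/329.7 = 0.57628.
t − 60 = 0.57628^(1/-0.1332) = 0.57628^(-7.508) = 62.667, so t = 122.667.
T = 100·t = 12267 K → 12200 K to the nearest 200 K.
M_estimate = 10⁶/12200 = 81.97; M_reference = 10⁶/5600 = 178.57.
ΔM = 81.97 − 178.57 = -96.60 → -97 mireds.

-97 mireds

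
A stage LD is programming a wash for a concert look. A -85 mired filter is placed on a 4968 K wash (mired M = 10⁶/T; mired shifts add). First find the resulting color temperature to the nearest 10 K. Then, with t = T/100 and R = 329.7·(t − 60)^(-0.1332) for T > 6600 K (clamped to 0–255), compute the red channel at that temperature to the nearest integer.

M_in = 10⁶/4968 = 201.29; M_out = 201.29 + (-85) = 116.29.
T_out = 10⁶/116.29 = 8599.3 K → 8600 K; t = 86.
R = 329.7·(86 − 60)^(-0.1332) = 329.7·26^(-0.1332) = 329.7·0.64793 = 213.621.
Rounded: 214.

214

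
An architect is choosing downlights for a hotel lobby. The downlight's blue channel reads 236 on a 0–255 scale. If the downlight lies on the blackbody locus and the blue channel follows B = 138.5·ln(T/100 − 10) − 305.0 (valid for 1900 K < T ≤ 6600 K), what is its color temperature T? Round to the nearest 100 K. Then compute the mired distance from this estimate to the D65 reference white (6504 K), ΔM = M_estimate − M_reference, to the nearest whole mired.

+13 mireds

ln(t − 10) = (236 + 305.0) / 138.5 = 3.9061.
t − 10 = e^3.9061 = 49.707, so t = 59.707.
T = 100·t = 5971 K → 6000 K to the nearest 100 K.
M_estimate = 10⁶/6000 = 166.67; M_reference = 10⁶/6504 = 153.75.
ΔM = 166.67 − 153.75 = 12.92 → +13 mireds.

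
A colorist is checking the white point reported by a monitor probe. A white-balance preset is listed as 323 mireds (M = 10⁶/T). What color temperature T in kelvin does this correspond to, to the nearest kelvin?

T = 10⁶ / 323 = 3095.98 K → 3096 K.

3096 K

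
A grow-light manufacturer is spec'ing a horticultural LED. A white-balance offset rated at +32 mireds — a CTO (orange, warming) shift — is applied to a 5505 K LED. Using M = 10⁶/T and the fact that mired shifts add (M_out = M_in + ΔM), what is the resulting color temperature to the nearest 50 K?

M_in = 10⁶/5505 = 181.65 mireds.
M_out = 181.65 + (+32) = 213.65 mireds.
T_out = 10⁶/213.65 = 4680.5 K → 4700 K.

4700 K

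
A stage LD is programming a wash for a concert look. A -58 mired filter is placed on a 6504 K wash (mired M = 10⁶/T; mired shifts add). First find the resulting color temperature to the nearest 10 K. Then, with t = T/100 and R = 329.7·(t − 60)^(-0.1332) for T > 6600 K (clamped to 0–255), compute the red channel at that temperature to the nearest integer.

199

M_in = 10⁶/6504 = 153.75; M_out = 153.75 + (-58) = 95.75.
T_out = 10⁶/95.75 = 10443.7 K → 10440 K; t = 104.4.
R = 329.7·(104.4 − 60)^(-0.1332) = 329.7·44.4^(-0.1332) = 329.7·0.60335 = 198.924.
Rounded: 199.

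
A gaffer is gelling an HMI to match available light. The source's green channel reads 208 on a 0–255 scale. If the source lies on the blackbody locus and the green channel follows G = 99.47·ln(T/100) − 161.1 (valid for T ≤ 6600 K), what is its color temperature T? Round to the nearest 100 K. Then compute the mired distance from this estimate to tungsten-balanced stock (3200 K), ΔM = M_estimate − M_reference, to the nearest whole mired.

ln t = (208 + 161.1) / 99.47 = 3.7107.
t = e^3.7107 = 40.881.
T = 100·t = 4088 K → 4100 K to the nearest 100 K.
M_estimate = 10⁶/4100 = 243.90; M_reference = 10⁶/3200 = 312.50.
ΔM = 243.90 − 312.50 = -68.60 → -69 mireds.

-69 mireds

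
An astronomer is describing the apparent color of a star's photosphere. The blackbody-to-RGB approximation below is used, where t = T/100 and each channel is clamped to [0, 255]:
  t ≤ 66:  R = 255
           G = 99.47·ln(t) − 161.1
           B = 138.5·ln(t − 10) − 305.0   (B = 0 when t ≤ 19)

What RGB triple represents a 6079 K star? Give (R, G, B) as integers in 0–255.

(255, 247, 239)

t = 6079/100 = 60.79; the t ≤ 66 branch applies.
R = 255 by definition for t ≤ 66.
G = 99.47·ln 60.79 − 161.1 = 99.47·4.1074 − 161.1 = 247.466.
B = 138.5·ln(60.79 − 10) − 305.0 = 138.5·ln 50.79 − 305.0 = 138.5·3.9277 − 305.0 = 238.986.
Rounded: (255, 247, 239).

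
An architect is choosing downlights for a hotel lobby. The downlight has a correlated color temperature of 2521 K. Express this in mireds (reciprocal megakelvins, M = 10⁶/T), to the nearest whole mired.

397 mireds

M = 10⁶ / 2521 = 396.668 → 397 mireds.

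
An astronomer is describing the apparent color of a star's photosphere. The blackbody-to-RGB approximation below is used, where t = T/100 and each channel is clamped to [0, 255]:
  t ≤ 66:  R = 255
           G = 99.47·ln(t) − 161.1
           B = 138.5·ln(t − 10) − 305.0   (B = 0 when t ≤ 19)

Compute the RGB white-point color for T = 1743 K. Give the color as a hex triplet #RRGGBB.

t = 1743/100 = 17.43; the t ≤ 66 branch applies.
R = 255 by definition for t ≤ 66.
G = 99.47·ln 17.43 − 161.1 = 99.47·2.8582 − 161.1 = 123.204.
t = 17.43 ≤ 19, so B = 0.
Rounded: (255, 123, 0).
In hex: #FF7B00.

#FF7B00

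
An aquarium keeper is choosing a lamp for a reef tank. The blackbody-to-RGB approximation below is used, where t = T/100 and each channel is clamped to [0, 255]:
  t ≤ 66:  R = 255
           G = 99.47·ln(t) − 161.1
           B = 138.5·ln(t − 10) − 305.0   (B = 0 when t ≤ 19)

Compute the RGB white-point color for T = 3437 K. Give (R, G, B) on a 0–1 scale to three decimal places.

t = 3437/100 = 34.37; the t ≤ 66 branch applies.
R = 255 by definition for t ≤ 66.
G = 99.47·ln 34.37 − 161.1 = 99.47·3.5372 − 161.1 = 190.744.
B = 138.5·ln(34.37 − 10) − 305.0 = 138.5·ln 24.37 − 305.0 = 138.5·3.1934 − 305.0 = 137.279.
Dividing each by 255: (1.0000, 0.7480, 0.5384) → (1.000, 0.748, 0.538).

(1.000, 0.748, 0.538)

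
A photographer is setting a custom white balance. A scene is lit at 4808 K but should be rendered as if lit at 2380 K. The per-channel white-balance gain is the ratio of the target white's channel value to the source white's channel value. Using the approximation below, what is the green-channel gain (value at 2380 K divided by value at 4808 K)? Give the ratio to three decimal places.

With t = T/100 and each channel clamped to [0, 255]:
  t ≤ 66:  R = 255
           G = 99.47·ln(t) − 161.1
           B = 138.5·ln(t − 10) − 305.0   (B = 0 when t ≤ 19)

0.688

At 4808 K (t = 48.08):
  G = 99.47·ln 48.08 − 161.1 = 99.47·3.8729 − 161.1 = 224.134.
At 2380 K (t = 23.8):
  G = 99.47·ln 23.8 − 161.1 = 99.47·3.1697 − 161.1 = 154.189.
Gain = 154.189 / 224.134 = 0.6879 → 0.688.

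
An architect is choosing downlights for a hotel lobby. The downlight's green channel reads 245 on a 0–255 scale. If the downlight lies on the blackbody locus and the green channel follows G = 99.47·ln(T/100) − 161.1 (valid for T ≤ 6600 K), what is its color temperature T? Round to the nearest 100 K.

ln t = (245 + 161.1) / 99.47 = 4.0826.
t = e^4.0826 = 59.302.
T = 100·t = 5930 K → 5900 K to the nearest 100 K.

5900 K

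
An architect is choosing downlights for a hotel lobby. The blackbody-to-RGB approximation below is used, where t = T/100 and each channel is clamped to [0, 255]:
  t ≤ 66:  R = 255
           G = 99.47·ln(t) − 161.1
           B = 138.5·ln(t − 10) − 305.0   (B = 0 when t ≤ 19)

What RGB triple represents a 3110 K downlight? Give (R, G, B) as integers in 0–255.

(255, 181, 117)

t = 3110/100 = 31.1; the t ≤ 66 branch applies.
R = 255 by definition for t ≤ 66.
G = 99.47·ln 31.1 − 161.1 = 99.47·3.4372 − 161.1 = 180.799.
B = 138.5·ln(31.1 − 10) − 305.0 = 138.5·ln 21.1 − 305.0 = 138.5·3.0493 − 305.0 = 117.324.
Rounded: (255, 181, 117).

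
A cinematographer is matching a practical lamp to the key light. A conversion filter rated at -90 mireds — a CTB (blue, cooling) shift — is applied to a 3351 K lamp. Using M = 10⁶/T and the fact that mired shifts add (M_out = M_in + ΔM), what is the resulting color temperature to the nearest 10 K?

4800 K

M_in = 10⁶/3351 = 298.42 mireds.
M_out = 298.42 + (-90) = 208.42 mireds.
T_out = 10⁶/208.42 = 4798.0 K → 4800 K.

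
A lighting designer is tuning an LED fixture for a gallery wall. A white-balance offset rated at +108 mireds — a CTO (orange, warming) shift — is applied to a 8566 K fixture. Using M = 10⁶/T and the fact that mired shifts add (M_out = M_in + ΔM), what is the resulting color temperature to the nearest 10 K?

4450 K

M_in = 10⁶/8566 = 116.74 mireds.
M_out = 116.74 + (+108) = 224.74 mireds.
T_out = 10⁶/224.74 = 4449.6 K → 4450 K.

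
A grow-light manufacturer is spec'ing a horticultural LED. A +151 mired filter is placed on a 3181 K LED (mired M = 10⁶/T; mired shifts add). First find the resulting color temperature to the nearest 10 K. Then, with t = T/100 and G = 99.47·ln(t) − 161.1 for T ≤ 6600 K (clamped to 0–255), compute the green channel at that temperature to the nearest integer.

144

M_in = 10⁶/3181 = 314.37; M_out = 314.37 + (+151) = 465.37.
T_out = 10⁶/465.37 = 2148.8 K → 2150 K; t = 21.5.
G = 99.47·ln 21.5 − 161.1 = 99.47·3.0681 − 161.1 = 144.079.
Rounded: 144.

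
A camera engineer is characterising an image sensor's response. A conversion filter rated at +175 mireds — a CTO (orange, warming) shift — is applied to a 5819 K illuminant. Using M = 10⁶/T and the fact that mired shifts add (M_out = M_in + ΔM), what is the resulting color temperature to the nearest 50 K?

M_in = 10⁶/5819 = 171.85 mireds.
M_out = 171.85 + (+175) = 346.85 mireds.
T_out = 10⁶/346.85 = 2883.1 K → 2900 K.

2900 K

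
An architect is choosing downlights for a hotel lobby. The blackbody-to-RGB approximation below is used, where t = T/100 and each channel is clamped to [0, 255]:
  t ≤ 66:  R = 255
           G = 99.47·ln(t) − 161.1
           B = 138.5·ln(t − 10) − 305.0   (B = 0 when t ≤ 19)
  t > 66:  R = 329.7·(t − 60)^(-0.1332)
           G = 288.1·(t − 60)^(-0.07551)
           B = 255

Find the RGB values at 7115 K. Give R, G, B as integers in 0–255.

R=239, G=240, B=255

t = 7115/100 = 71.15; the t > 66 branch applies.
R = 329.7·(71.15 − 60)^(-0.1332) = 329.7·11.15^(-0.1332) = 329.7·0.72528 = 239.123.
G = 288.1·(71.15 − 60)^(-0.07551) = 288.1·11.15^(-0.07551) = 288.1·0.83353 = 240.139.
B = 255 by definition for t > 66.
Rounded: (239, 240, 255).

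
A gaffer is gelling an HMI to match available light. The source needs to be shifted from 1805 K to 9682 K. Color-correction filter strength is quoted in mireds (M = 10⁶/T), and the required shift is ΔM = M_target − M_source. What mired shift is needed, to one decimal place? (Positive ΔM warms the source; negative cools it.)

-450.7 mireds

M_source = 10⁶/1805 = 554.017; M_target = 10⁶/9682 = 103.284.
ΔM = 103.284 − 554.017 = -450.732 → -450.7 mireds, a cooling shift.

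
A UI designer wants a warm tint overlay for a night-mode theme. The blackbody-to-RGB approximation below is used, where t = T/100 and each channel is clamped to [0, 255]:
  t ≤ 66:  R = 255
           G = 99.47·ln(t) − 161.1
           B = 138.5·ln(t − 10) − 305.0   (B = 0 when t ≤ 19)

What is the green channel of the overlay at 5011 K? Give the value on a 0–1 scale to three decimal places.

t = 5011/100 = 50.11; the t ≤ 66 branch applies.
G = 99.47·ln 50.11 − 161.1 = 99.47·3.9142 − 161.1 = 228.248.
On a 0–1 scale: 228.248/255 = 0.8951 → 0.895.

0.895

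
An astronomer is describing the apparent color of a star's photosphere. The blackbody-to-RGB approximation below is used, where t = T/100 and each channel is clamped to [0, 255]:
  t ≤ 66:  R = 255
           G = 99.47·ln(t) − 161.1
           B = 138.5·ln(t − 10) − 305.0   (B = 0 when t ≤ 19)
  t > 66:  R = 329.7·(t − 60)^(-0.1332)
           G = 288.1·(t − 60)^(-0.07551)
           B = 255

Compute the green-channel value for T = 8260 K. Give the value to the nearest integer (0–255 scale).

228

t = 8260/100 = 82.6; the t > 66 branch applies.
G = 288.1·(82.6 − 60)^(-0.07551) = 288.1·22.6^(-0.07551) = 288.1·0.79023 = 227.664.
Rounded: 228.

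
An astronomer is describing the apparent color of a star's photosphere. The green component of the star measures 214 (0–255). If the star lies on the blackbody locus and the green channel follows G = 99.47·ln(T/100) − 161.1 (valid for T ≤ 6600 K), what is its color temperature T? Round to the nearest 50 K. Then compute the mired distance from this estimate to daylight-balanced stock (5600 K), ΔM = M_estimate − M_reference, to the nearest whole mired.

+51 mireds

ln t = (214 + 161.1) / 99.47 = 3.7710.
t = e^3.7710 = 43.423.
T = 100·t = 4342 K → 4350 K to the nearest 50 K.
M_estimate = 10⁶/4350 = 229.89; M_reference = 10⁶/5600 = 178.57.
ΔM = 229.89 − 178.57 = 51.31 → +51 mireds.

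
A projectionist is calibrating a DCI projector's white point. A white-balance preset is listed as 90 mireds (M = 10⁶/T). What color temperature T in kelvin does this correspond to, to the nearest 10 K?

T = 10⁶ / 90 = 11111.11 K → 11110 K.

11110 K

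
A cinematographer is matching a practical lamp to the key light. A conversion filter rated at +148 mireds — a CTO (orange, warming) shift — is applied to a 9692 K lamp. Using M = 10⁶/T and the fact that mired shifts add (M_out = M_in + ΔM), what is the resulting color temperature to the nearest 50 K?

M_in = 10⁶/9692 = 103.18 mireds.
M_out = 103.18 + (+148) = 251.18 mireds.
T_out = 10⁶/251.18 = 3981.2 K → 4000 K.

4000 K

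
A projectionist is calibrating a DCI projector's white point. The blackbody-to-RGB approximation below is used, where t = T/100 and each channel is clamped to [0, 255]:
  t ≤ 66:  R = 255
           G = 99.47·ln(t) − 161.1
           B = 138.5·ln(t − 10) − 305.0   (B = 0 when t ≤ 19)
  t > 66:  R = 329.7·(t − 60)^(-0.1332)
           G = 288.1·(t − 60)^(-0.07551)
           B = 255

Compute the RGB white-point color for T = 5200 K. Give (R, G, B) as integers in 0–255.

(255, 232, 213)

t = 5200/100 = 52; the t ≤ 66 branch applies.
R = 255 by definition for t ≤ 66.
G = 99.47·ln 52 − 161.1 = 99.47·3.9512 − 161.1 = 231.930.
B = 138.5·ln(52 − 10) − 305.0 = 138.5·ln 42 − 305.0 = 138.5·3.7377 − 305.0 = 212.667.
Rounded: (255, 232, 213).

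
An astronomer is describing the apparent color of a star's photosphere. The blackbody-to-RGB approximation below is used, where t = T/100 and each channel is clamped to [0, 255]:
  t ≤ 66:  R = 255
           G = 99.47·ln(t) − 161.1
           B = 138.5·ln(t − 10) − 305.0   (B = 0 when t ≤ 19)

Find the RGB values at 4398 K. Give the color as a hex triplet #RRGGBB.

#FFD7B7

t = 4398/100 = 43.98; the t ≤ 66 branch applies.
R = 255 by definition for t ≤ 66.
G = 99.47·ln 43.98 − 161.1 = 99.47·3.7837 − 161.1 = 215.268.
B = 138.5·ln(43.98 − 10) − 305.0 = 138.5·ln 33.98 − 305.0 = 138.5·3.5258 − 305.0 = 183.319.
Rounded: (255, 215, 183).
In hex: #FFD7B7.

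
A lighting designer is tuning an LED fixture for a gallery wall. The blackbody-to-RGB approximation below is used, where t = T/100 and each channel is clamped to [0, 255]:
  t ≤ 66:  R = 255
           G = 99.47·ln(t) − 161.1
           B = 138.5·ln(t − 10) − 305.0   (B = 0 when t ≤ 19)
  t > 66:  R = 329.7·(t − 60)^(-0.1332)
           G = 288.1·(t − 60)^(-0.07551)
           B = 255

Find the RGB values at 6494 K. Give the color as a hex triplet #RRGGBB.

t = 6494/100 = 64.94; the t ≤ 66 branch applies.
R = 255 by definition for t ≤ 66.
G = 99.47·ln 64.94 − 161.1 = 99.47·4.1735 − 161.1 = 254.034.
B = 138.5·ln(64.94 − 10) − 305.0 = 138.5·ln 54.94 − 305.0 = 138.5·4.0062 − 305.0 = 249.864.
Rounded: (255, 254, 250).
In hex: #FFFEFA.

#FFFEFA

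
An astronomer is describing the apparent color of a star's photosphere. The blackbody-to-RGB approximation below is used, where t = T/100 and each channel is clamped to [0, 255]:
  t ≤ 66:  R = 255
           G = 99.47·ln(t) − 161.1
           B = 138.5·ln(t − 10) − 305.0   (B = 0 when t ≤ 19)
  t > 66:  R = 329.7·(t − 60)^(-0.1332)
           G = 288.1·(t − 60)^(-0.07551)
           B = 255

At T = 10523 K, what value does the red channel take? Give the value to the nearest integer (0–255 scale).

198

t = 10523/100 = 105.23; the t > 66 branch applies.
R = 329.7·(105.23 − 60)^(-0.1332) = 329.7·45.23^(-0.1332) = 329.7·0.60186 = 198.434.
Rounded: 198.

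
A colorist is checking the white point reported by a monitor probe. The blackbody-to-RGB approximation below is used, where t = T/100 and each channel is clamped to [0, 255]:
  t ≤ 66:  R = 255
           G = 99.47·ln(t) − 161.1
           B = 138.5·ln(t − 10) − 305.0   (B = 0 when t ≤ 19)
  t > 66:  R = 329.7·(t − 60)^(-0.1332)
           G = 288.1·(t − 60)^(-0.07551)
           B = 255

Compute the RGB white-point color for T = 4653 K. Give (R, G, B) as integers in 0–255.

(255, 221, 193)

t = 4653/100 = 46.53; the t ≤ 66 branch applies.
R = 255 by definition for t ≤ 66.
G = 99.47·ln 46.53 − 161.1 = 99.47·3.8401 − 161.1 = 220.874.
B = 138.5·ln(46.53 − 10) − 305.0 = 138.5·ln 36.53 − 305.0 = 138.5·3.5981 − 305.0 = 193.342.
Rounded: (255, 221, 193).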